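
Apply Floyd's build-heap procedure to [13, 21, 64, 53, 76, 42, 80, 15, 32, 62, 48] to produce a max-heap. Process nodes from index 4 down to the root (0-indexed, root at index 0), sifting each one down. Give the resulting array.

sift down from index 4: already satisfies heap property
sift down from index 3: already satisfies heap property
sift down from index 2:
  64 vs larger child 80 at index 6, swap → [13, 21, 80, 53, 76, 42, 64, 15, 32, 62, 48]
sift down from index 1:
  21 vs larger child 76 at index 4, swap → [13, 76, 80, 53, 21, 42, 64, 15, 32, 62, 48]
  21 vs larger child 62 at index 9, swap → [13, 76, 80, 53, 62, 42, 64, 15, 32, 21, 48]
sift down from index 0:
  13 vs larger child 80 at index 2, swap → [80, 76, 13, 53, 62, 42, 64, 15, 32, 21, 48]
  13 vs larger child 64 at index 6, swap → [80, 76, 64, 53, 62, 42, 13, 15, 32, 21, 48]

[80, 76, 64, 53, 62, 42, 13, 15, 32, 21, 48]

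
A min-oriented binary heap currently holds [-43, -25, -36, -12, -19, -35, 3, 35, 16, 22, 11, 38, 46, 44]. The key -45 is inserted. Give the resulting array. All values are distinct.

[-45, -25, -43, -12, -19, -35, -36, 35, 16, 22, 11, 38, 46, 44, 3]

append -45 at index 14 → [-43, -25, -36, -12, -19, -35, 3, 35, 16, 22, 11, 38, 46, 44, -45]
-45 < parent 3 at index 6, swap → [-43, -25, -36, -12, -19, -35, -45, 35, 16, 22, 11, 38, 46, 44, 3]
-45 < parent -36 at index 2, swap → [-43, -25, -45, -12, -19, -35, -36, 35, 16, 22, 11, 38, 46, 44, 3]
-45 < parent -43 at index 0, swap → [-45, -25, -43, -12, -19, -35, -36, 35, 16, 22, 11, 38, 46, 44, 3]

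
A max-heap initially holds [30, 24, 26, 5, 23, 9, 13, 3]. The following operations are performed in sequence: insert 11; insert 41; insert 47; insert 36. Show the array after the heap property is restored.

insert 11:
  append 11 at index 8 → [30, 24, 26, 5, 23, 9, 13, 3, 11]
  11 > parent 5 at index 3, swap → [30, 24, 26, 11, 23, 9, 13, 3, 5]
insert 41:
  append 41 at index 9 → [30, 24, 26, 11, 23, 9, 13, 3, 5, 41]
  41 > parent 23 at index 4, swap → [30, 24, 26, 11, 41, 9, 13, 3, 5, 23]
  41 > parent 24 at index 1, swap → [30, 41, 26, 11, 24, 9, 13, 3, 5, 23]
  41 > parent 30 at index 0, swap → [41, 30, 26, 11, 24, 9, 13, 3, 5, 23]
insert 47:
  append 47 at index 10 → [41, 30, 26, 11, 24, 9, 13, 3, 5, 23, 47]
  47 > parent 24 at index 4, swap → [41, 30, 26, 11, 47, 9, 13, 3, 5, 23, 24]
  47 > parent 30 at index 1, swap → [41, 47, 26, 11, 30, 9, 13, 3, 5, 23, 24]
  47 > parent 41 at index 0, swap → [47, 41, 26, 11, 30, 9, 13, 3, 5, 23, 24]
insert 36:
  append 36 at index 11 → [47, 41, 26, 11, 30, 9, 13, 3, 5, 23, 24, 36]
  36 > parent 9 at index 5, swap → [47, 41, 26, 11, 30, 36, 13, 3, 5, 23, 24, 9]
  36 > parent 26 at index 2, swap → [47, 41, 36, 11, 30, 26, 13, 3, 5, 23, 24, 9]

[47, 41, 36, 11, 30, 26, 13, 3, 5, 23, 24, 9]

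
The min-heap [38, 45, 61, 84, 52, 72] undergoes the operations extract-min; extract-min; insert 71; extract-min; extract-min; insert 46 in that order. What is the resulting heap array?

[46, 71, 72, 84]

extract-min → returns 38:
  remove root 38; move last element 72 to root → [72, 45, 61, 84, 52]
  72 vs smaller child 45 at index 1, swap → [45, 72, 61, 84, 52]
  72 vs smaller child 52 at index 4, swap → [45, 52, 61, 84, 72]
extract-min → returns 45:
  remove root 45; move last element 72 to root → [72, 52, 61, 84]
  72 vs smaller child 52 at index 1, swap → [52, 72, 61, 84]
insert 71:
  append 71 at index 4 → [52, 72, 61, 84, 71]
  71 < parent 72 at index 1, swap → [52, 71, 61, 84, 72]
extract-min → returns 52:
  remove root 52; move last element 72 to root → [72, 71, 61, 84]
  72 vs smaller child 61 at index 2, swap → [61, 71, 72, 84]
extract-min → returns 61:
  remove root 61; move last element 84 to root → [84, 71, 72]
  84 vs smaller child 71 at index 1, swap → [71, 84, 72]
insert 46:
  append 46 at index 3 → [71, 84, 72, 46]
  46 < parent 84 at index 1, swap → [71, 46, 72, 84]
  46 < parent 71 at index 0, swap → [46, 71, 72, 84]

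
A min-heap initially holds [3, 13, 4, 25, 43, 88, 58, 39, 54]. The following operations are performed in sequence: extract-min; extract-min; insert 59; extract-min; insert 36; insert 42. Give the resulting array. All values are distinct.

[25, 36, 54, 39, 43, 88, 58, 59, 42]

extract-min → returns 3:
  remove root 3; move last element 54 to root → [54, 13, 4, 25, 43, 88, 58, 39]
  54 vs smaller child 4 at index 2, swap → [4, 13, 54, 25, 43, 88, 58, 39]
extract-min → returns 4:
  remove root 4; move last element 39 to root → [39, 13, 54, 25, 43, 88, 58]
  39 vs smaller child 13 at index 1, swap → [13, 39, 54, 25, 43, 88, 58]
  39 vs smaller child 25 at index 3, swap → [13, 25, 54, 39, 43, 88, 58]
insert 59:
  append 59 at index 7 → [13, 25, 54, 39, 43, 88, 58, 59] (no swap needed)
extract-min → returns 13:
  remove root 13; move last element 59 to root → [59, 25, 54, 39, 43, 88, 58]
  59 vs smaller child 25 at index 1, swap → [25, 59, 54, 39, 43, 88, 58]
  59 vs smaller child 39 at index 3, swap → [25, 39, 54, 59, 43, 88, 58]
insert 36:
  append 36 at index 7 → [25, 39, 54, 59, 43, 88, 58, 36]
  36 < parent 59 at index 3, swap → [25, 39, 54, 36, 43, 88, 58, 59]
  36 < parent 39 at index 1, swap → [25, 36, 54, 39, 43, 88, 58, 59]
insert 42:
  append 42 at index 8 → [25, 36, 54, 39, 43, 88, 58, 59, 42] (no swap needed)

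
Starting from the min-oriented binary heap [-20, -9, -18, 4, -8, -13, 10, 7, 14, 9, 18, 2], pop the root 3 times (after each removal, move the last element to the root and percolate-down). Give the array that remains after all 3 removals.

[-9, -8, 2, 4, 9, 18, 10, 7, 14]

extract-min #1 returns -20:
  remove root -20; move last element 2 to root → [2, -9, -18, 4, -8, -13, 10, 7, 14, 9, 18]
  2 vs smaller child -18 at index 2, swap → [-18, -9, 2, 4, -8, -13, 10, 7, 14, 9, 18]
  2 vs smaller child -13 at index 5, swap → [-18, -9, -13, 4, -8, 2, 10, 7, 14, 9, 18]
extract-min #2 returns -18:
  remove root -18; move last element 18 to root → [18, -9, -13, 4, -8, 2, 10, 7, 14, 9]
  18 vs smaller child -13 at index 2, swap → [-13, -9, 18, 4, -8, 2, 10, 7, 14, 9]
  18 vs smaller child 2 at index 5, swap → [-13, -9, 2, 4, -8, 18, 10, 7, 14, 9]
extract-min #3 returns -13:
  remove root -13; move last element 9 to root → [9, -9, 2, 4, -8, 18, 10, 7, 14]
  9 vs smaller child -9 at index 1, swap → [-9, 9, 2, 4, -8, 18, 10, 7, 14]
  9 vs smaller child -8 at index 4, swap → [-9, -8, 2, 4, 9, 18, 10, 7, 14]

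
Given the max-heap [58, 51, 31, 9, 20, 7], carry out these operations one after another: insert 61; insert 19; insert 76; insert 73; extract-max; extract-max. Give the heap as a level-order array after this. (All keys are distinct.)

[61, 51, 58, 19, 20, 7, 31, 9]

insert 61:
  append 61 at index 6 → [58, 51, 31, 9, 20, 7, 61]
  61 > parent 31 at index 2, swap → [58, 51, 61, 9, 20, 7, 31]
  61 > parent 58 at index 0, swap → [61, 51, 58, 9, 20, 7, 31]
insert 19:
  append 19 at index 7 → [61, 51, 58, 9, 20, 7, 31, 19]
  19 > parent 9 at index 3, swap → [61, 51, 58, 19, 20, 7, 31, 9]
insert 76:
  append 76 at index 8 → [61, 51, 58, 19, 20, 7, 31, 9, 76]
  76 > parent 19 at index 3, swap → [61, 51, 58, 76, 20, 7, 31, 9, 19]
  76 > parent 51 at index 1, swap → [61, 76, 58, 51, 20, 7, 31, 9, 19]
  76 > parent 61 at index 0, swap → [76, 61, 58, 51, 20, 7, 31, 9, 19]
insert 73:
  append 73 at index 9 → [76, 61, 58, 51, 20, 7, 31, 9, 19, 73]
  73 > parent 20 at index 4, swap → [76, 61, 58, 51, 73, 7, 31, 9, 19, 20]
  73 > parent 61 at index 1, swap → [76, 73, 58, 51, 61, 7, 31, 9, 19, 20]
extract-max → returns 76:
  remove root 76; move last element 20 to root → [20, 73, 58, 51, 61, 7, 31, 9, 19]
  20 vs larger child 73 at index 1, swap → [73, 20, 58, 51, 61, 7, 31, 9, 19]
  20 vs larger child 61 at index 4, swap → [73, 61, 58, 51, 20, 7, 31, 9, 19]
extract-max → returns 73:
  remove root 73; move last element 19 to root → [19, 61, 58, 51, 20, 7, 31, 9]
  19 vs larger child 61 at index 1, swap → [61, 19, 58, 51, 20, 7, 31, 9]
  19 vs larger child 51 at index 3, swap → [61, 51, 58, 19, 20, 7, 31, 9]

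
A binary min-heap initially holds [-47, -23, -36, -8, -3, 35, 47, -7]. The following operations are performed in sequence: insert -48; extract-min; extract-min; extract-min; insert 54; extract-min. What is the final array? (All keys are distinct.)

[-8, -3, -7, 47, 54, 35]

insert -48:
  append -48 at index 8 → [-47, -23, -36, -8, -3, 35, 47, -7, -48]
  -48 < parent -8 at index 3, swap → [-47, -23, -36, -48, -3, 35, 47, -7, -8]
  -48 < parent -23 at index 1, swap → [-47, -48, -36, -23, -3, 35, 47, -7, -8]
  -48 < parent -47 at index 0, swap → [-48, -47, -36, -23, -3, 35, 47, -7, -8]
extract-min → returns -48:
  remove root -48; move last element -8 to root → [-8, -47, -36, -23, -3, 35, 47, -7]
  -8 vs smaller child -47 at index 1, swap → [-47, -8, -36, -23, -3, 35, 47, -7]
  -8 vs smaller child -23 at index 3, swap → [-47, -23, -36, -8, -3, 35, 47, -7]
extract-min → returns -47:
  remove root -47; move last element -7 to root → [-7, -23, -36, -8, -3, 35, 47]
  -7 vs smaller child -36 at index 2, swap → [-36, -23, -7, -8, -3, 35, 47]
extract-min → returns -36:
  remove root -36; move last element 47 to root → [47, -23, -7, -8, -3, 35]
  47 vs smaller child -23 at index 1, swap → [-23, 47, -7, -8, -3, 35]
  47 vs smaller child -8 at index 3, swap → [-23, -8, -7, 47, -3, 35]
insert 54:
  append 54 at index 6 → [-23, -8, -7, 47, -3, 35, 54] (no swap needed)
extract-min → returns -23:
  remove root -23; move last element 54 to root → [54, -8, -7, 47, -3, 35]
  54 vs smaller child -8 at index 1, swap → [-8, 54, -7, 47, -3, 35]
  54 vs smaller child -3 at index 4, swap → [-8, -3, -7, 47, 54, 35]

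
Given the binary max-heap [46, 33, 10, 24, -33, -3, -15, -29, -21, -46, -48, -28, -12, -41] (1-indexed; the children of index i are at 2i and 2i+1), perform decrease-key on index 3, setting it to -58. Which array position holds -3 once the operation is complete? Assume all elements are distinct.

set index 3 from 10 to -58 → [46, 33, -58, 24, -33, -3, -15, -29, -21, -46, -48, -28, -12, -41]
-58 vs larger child -3 at index 6, swap → [46, 33, -3, 24, -33, -58, -15, -29, -21, -46, -48, -28, -12, -41]
-58 vs larger child -12 at index 13, swap → [46, 33, -3, 24, -33, -12, -15, -29, -21, -46, -48, -28, -58, -41]
resulting array: [46, 33, -3, 24, -33, -12, -15, -29, -21, -46, -48, -28, -58, -41]

3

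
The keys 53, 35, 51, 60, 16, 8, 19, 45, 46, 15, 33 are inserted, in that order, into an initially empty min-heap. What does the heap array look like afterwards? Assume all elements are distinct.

Insert 53:
  append 53 at index 0 → [53] (no swap needed)
Insert 35:
  append 35 at index 1 → [53, 35]
  35 < parent 53 at index 0, swap → [35, 53]
Insert 51:
  append 51 at index 2 → [35, 53, 51] (no swap needed)
Insert 60:
  append 60 at index 3 → [35, 53, 51, 60] (no swap needed)
Insert 16:
  append 16 at index 4 → [35, 53, 51, 60, 16]
  16 < parent 53 at index 1, swap → [35, 16, 51, 60, 53]
  16 < parent 35 at index 0, swap → [16, 35, 51, 60, 53]
Insert 8:
  append 8 at index 5 → [16, 35, 51, 60, 53, 8]
  8 < parent 51 at index 2, swap → [16, 35, 8, 60, 53, 51]
  8 < parent 16 at index 0, swap → [8, 35, 16, 60, 53, 51]
Insert 19:
  append 19 at index 6 → [8, 35, 16, 60, 53, 51, 19] (no swap needed)
Insert 45:
  append 45 at index 7 → [8, 35, 16, 60, 53, 51, 19, 45]
  45 < parent 60 at index 3, swap → [8, 35, 16, 45, 53, 51, 19, 60]
Insert 46:
  append 46 at index 8 → [8, 35, 16, 45, 53, 51, 19, 60, 46] (no swap needed)
Insert 15:
  append 15 at index 9 → [8, 35, 16, 45, 53, 51, 19, 60, 46, 15]
  15 < parent 53 at index 4, swap → [8, 35, 16, 45, 15, 51, 19, 60, 46, 53]
  15 < parent 35 at index 1, swap → [8, 15, 16, 45, 35, 51, 19, 60, 46, 53]
Insert 33:
  append 33 at index 10 → [8, 15, 16, 45, 35, 51, 19, 60, 46, 53, 33]
  33 < parent 35 at index 4, swap → [8, 15, 16, 45, 33, 51, 19, 60, 46, 53, 35]

[8, 15, 16, 45, 33, 51, 19, 60, 46, 53, 35]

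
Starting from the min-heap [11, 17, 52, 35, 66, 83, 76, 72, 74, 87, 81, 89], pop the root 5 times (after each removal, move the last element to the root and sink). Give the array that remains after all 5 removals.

extract-min #1 returns 11:
  remove root 11; move last element 89 to root → [89, 17, 52, 35, 66, 83, 76, 72, 74, 87, 81]
  89 vs smaller child 17 at index 1, swap → [17, 89, 52, 35, 66, 83, 76, 72, 74, 87, 81]
  89 vs smaller child 35 at index 3, swap → [17, 35, 52, 89, 66, 83, 76, 72, 74, 87, 81]
  89 vs smaller child 72 at index 7, swap → [17, 35, 52, 72, 66, 83, 76, 89, 74, 87, 81]
extract-min #2 returns 17:
  remove root 17; move last element 81 to root → [81, 35, 52, 72, 66, 83, 76, 89, 74, 87]
  81 vs smaller child 35 at index 1, swap → [35, 81, 52, 72, 66, 83, 76, 89, 74, 87]
  81 vs smaller child 66 at index 4, swap → [35, 66, 52, 72, 81, 83, 76, 89, 74, 87]
extract-min #3 returns 35:
  remove root 35; move last element 87 to root → [87, 66, 52, 72, 81, 83, 76, 89, 74]
  87 vs smaller child 52 at index 2, swap → [52, 66, 87, 72, 81, 83, 76, 89, 74]
  87 vs smaller child 76 at index 6, swap → [52, 66, 76, 72, 81, 83, 87, 89, 74]
extract-min #4 returns 52:
  remove root 52; move last element 74 to root → [74, 66, 76, 72, 81, 83, 87, 89]
  74 vs smaller child 66 at index 1, swap → [66, 74, 76, 72, 81, 83, 87, 89]
  74 vs smaller child 72 at index 3, swap → [66, 72, 76, 74, 81, 83, 87, 89]
extract-min #5 returns 66:
  remove root 66; move last element 89 to root → [89, 72, 76, 74, 81, 83, 87]
  89 vs smaller child 72 at index 1, swap → [72, 89, 76, 74, 81, 83, 87]
  89 vs smaller child 74 at index 3, swap → [72, 74, 76, 89, 81, 83, 87]

[72, 74, 76, 89, 81, 83, 87]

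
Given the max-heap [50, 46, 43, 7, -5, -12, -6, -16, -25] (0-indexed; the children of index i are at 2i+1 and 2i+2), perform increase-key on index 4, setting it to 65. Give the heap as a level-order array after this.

[65, 50, 43, 7, 46, -12, -6, -16, -25]

set index 4 from -5 to 65 → [50, 46, 43, 7, 65, -12, -6, -16, -25]
65 > parent 46 at index 1, swap → [50, 65, 43, 7, 46, -12, -6, -16, -25]
65 > parent 50 at index 0, swap → [65, 50, 43, 7, 46, -12, -6, -16, -25]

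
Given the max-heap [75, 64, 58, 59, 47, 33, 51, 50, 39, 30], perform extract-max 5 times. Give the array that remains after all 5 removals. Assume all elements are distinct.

[50, 47, 33, 39, 30]

extract-max #1 returns 75:
  remove root 75; move last element 30 to root → [30, 64, 58, 59, 47, 33, 51, 50, 39]
  30 vs larger child 64 at index 1, swap → [64, 30, 58, 59, 47, 33, 51, 50, 39]
  30 vs larger child 59 at index 3, swap → [64, 59, 58, 30, 47, 33, 51, 50, 39]
  30 vs larger child 50 at index 7, swap → [64, 59, 58, 50, 47, 33, 51, 30, 39]
extract-max #2 returns 64:
  remove root 64; move last element 39 to root → [39, 59, 58, 50, 47, 33, 51, 30]
  39 vs larger child 59 at index 1, swap → [59, 39, 58, 50, 47, 33, 51, 30]
  39 vs larger child 50 at index 3, swap → [59, 50, 58, 39, 47, 33, 51, 30]
extract-max #3 returns 59:
  remove root 59; move last element 30 to root → [30, 50, 58, 39, 47, 33, 51]
  30 vs larger child 58 at index 2, swap → [58, 50, 30, 39, 47, 33, 51]
  30 vs larger child 51 at index 6, swap → [58, 50, 51, 39, 47, 33, 30]
extract-max #4 returns 58:
  remove root 58; move last element 30 to root → [30, 50, 51, 39, 47, 33]
  30 vs larger child 51 at index 2, swap → [51, 50, 30, 39, 47, 33]
  30 vs only child 33 at index 5, swap → [51, 50, 33, 39, 47, 30]
extract-max #5 returns 51:
  remove root 51; move last element 30 to root → [30, 50, 33, 39, 47]
  30 vs larger child 50 at index 1, swap → [50, 30, 33, 39, 47]
  30 vs larger child 47 at index 4, swap → [50, 47, 33, 39, 30]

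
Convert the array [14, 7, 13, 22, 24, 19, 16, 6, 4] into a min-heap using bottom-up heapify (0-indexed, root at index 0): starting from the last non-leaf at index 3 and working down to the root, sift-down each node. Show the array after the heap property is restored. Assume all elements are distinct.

sift down from index 3:
  22 vs smaller child 4 at index 8, swap → [14, 7, 13, 4, 24, 19, 16, 6, 22]
sift down from index 2: already satisfies heap property
sift down from index 1:
  7 vs smaller child 4 at index 3, swap → [14, 4, 13, 7, 24, 19, 16, 6, 22]
  7 vs smaller child 6 at index 7, swap → [14, 4, 13, 6, 24, 19, 16, 7, 22]
sift down from index 0:
  14 vs smaller child 4 at index 1, swap → [4, 14, 13, 6, 24, 19, 16, 7, 22]
  14 vs smaller child 6 at index 3, swap → [4, 6, 13, 14, 24, 19, 16, 7, 22]
  14 vs smaller child 7 at index 7, swap → [4, 6, 13, 7, 24, 19, 16, 14, 22]

[4, 6, 13, 7, 24, 19, 16, 14, 22]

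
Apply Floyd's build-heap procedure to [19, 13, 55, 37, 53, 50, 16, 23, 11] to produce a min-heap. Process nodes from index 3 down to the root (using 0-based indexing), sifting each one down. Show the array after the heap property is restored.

[11, 13, 16, 19, 53, 50, 55, 23, 37]

sift down from index 3:
  37 vs smaller child 11 at index 8, swap → [19, 13, 55, 11, 53, 50, 16, 23, 37]
sift down from index 2:
  55 vs smaller child 16 at index 6, swap → [19, 13, 16, 11, 53, 50, 55, 23, 37]
sift down from index 1:
  13 vs smaller child 11 at index 3, swap → [19, 11, 16, 13, 53, 50, 55, 23, 37]
sift down from index 0:
  19 vs smaller child 11 at index 1, swap → [11, 19, 16, 13, 53, 50, 55, 23, 37]
  19 vs smaller child 13 at index 3, swap → [11, 13, 16, 19, 53, 50, 55, 23, 37]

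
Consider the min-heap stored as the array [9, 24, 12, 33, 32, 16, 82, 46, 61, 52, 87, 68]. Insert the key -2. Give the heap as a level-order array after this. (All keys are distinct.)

append -2 at index 12 → [9, 24, 12, 33, 32, 16, 82, 46, 61, 52, 87, 68, -2]
-2 < parent 16 at index 5, swap → [9, 24, 12, 33, 32, -2, 82, 46, 61, 52, 87, 68, 16]
-2 < parent 12 at index 2, swap → [9, 24, -2, 33, 32, 12, 82, 46, 61, 52, 87, 68, 16]
-2 < parent 9 at index 0, swap → [-2, 24, 9, 33, 32, 12, 82, 46, 61, 52, 87, 68, 16]

[-2, 24, 9, 33, 32, 12, 82, 46, 61, 52, 87, 68, 16]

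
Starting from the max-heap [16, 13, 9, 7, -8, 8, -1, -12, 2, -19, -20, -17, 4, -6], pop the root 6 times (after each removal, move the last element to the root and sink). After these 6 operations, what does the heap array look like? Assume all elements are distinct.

extract-max #1 returns 16:
  remove root 16; move last element -6 to root → [-6, 13, 9, 7, -8, 8, -1, -12, 2, -19, -20, -17, 4]
  -6 vs larger child 13 at index 1, swap → [13, -6, 9, 7, -8, 8, -1, -12, 2, -19, -20, -17, 4]
  -6 vs larger child 7 at index 3, swap → [13, 7, 9, -6, -8, 8, -1, -12, 2, -19, -20, -17, 4]
  -6 vs larger child 2 at index 8, swap → [13, 7, 9, 2, -8, 8, -1, -12, -6, -19, -20, -17, 4]
extract-max #2 returns 13:
  remove root 13; move last element 4 to root → [4, 7, 9, 2, -8, 8, -1, -12, -6, -19, -20, -17]
  4 vs larger child 9 at index 2, swap → [9, 7, 4, 2, -8, 8, -1, -12, -6, -19, -20, -17]
  4 vs larger child 8 at index 5, swap → [9, 7, 8, 2, -8, 4, -1, -12, -6, -19, -20, -17]
extract-max #3 returns 9:
  remove root 9; move last element -17 to root → [-17, 7, 8, 2, -8, 4, -1, -12, -6, -19, -20]
  -17 vs larger child 8 at index 2, swap → [8, 7, -17, 2, -8, 4, -1, -12, -6, -19, -20]
  -17 vs larger child 4 at index 5, swap → [8, 7, 4, 2, -8, -17, -1, -12, -6, -19, -20]
extract-max #4 returns 8:
  remove root 8; move last element -20 to root → [-20, 7, 4, 2, -8, -17, -1, -12, -6, -19]
  -20 vs larger child 7 at index 1, swap → [7, -20, 4, 2, -8, -17, -1, -12, -6, -19]
  -20 vs larger child 2 at index 3, swap → [7, 2, 4, -20, -8, -17, -1, -12, -6, -19]
  -20 vs larger child -6 at index 8, swap → [7, 2, 4, -6, -8, -17, -1, -12, -20, -19]
extract-max #5 returns 7:
  remove root 7; move last element -19 to root → [-19, 2, 4, -6, -8, -17, -1, -12, -20]
  -19 vs larger child 4 at index 2, swap → [4, 2, -19, -6, -8, -17, -1, -12, -20]
  -19 vs larger child -1 at index 6, swap → [4, 2, -1, -6, -8, -17, -19, -12, -20]
extract-max #6 returns 4:
  remove root 4; move last element -20 to root → [-20, 2, -1, -6, -8, -17, -19, -12]
  -20 vs larger child 2 at index 1, swap → [2, -20, -1, -6, -8, -17, -19, -12]
  -20 vs larger child -6 at index 3, swap → [2, -6, -1, -20, -8, -17, -19, -12]
  -20 vs only child -12 at index 7, swap → [2, -6, -1, -12, -8, -17, -19, -20]

[2, -6, -1, -12, -8, -17, -19, -20]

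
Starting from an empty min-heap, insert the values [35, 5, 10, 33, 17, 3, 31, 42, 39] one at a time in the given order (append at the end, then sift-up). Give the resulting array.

[3, 17, 5, 35, 33, 10, 31, 42, 39]

Insert 35:
  append 35 at index 0 → [35] (no swap needed)
Insert 5:
  append 5 at index 1 → [35, 5]
  5 < parent 35 at index 0, swap → [5, 35]
Insert 10:
  append 10 at index 2 → [5, 35, 10] (no swap needed)
Insert 33:
  append 33 at index 3 → [5, 35, 10, 33]
  33 < parent 35 at index 1, swap → [5, 33, 10, 35]
Insert 17:
  append 17 at index 4 → [5, 33, 10, 35, 17]
  17 < parent 33 at index 1, swap → [5, 17, 10, 35, 33]
Insert 3:
  append 3 at index 5 → [5, 17, 10, 35, 33, 3]
  3 < parent 10 at index 2, swap → [5, 17, 3, 35, 33, 10]
  3 < parent 5 at index 0, swap → [3, 17, 5, 35, 33, 10]
Insert 31:
  append 31 at index 6 → [3, 17, 5, 35, 33, 10, 31] (no swap needed)
Insert 42:
  append 42 at index 7 → [3, 17, 5, 35, 33, 10, 31, 42] (no swap needed)
Insert 39:
  append 39 at index 8 → [3, 17, 5, 35, 33, 10, 31, 42, 39] (no swap needed)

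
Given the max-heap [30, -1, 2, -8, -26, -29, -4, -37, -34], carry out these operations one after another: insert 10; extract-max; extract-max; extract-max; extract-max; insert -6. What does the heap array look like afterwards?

[-4, -8, -6, -37, -26, -34, -29]

insert 10:
  append 10 at index 9 → [30, -1, 2, -8, -26, -29, -4, -37, -34, 10]
  10 > parent -26 at index 4, swap → [30, -1, 2, -8, 10, -29, -4, -37, -34, -26]
  10 > parent -1 at index 1, swap → [30, 10, 2, -8, -1, -29, -4, -37, -34, -26]
extract-max → returns 30:
  remove root 30; move last element -26 to root → [-26, 10, 2, -8, -1, -29, -4, -37, -34]
  -26 vs larger child 10 at index 1, swap → [10, -26, 2, -8, -1, -29, -4, -37, -34]
  -26 vs larger child -1 at index 4, swap → [10, -1, 2, -8, -26, -29, -4, -37, -34]
extract-max → returns 10:
  remove root 10; move last element -34 to root → [-34, -1, 2, -8, -26, -29, -4, -37]
  -34 vs larger child 2 at index 2, swap → [2, -1, -34, -8, -26, -29, -4, -37]
  -34 vs larger child -4 at index 6, swap → [2, -1, -4, -8, -26, -29, -34, -37]
extract-max → returns 2:
  remove root 2; move last element -37 to root → [-37, -1, -4, -8, -26, -29, -34]
  -37 vs larger child -1 at index 1, swap → [-1, -37, -4, -8, -26, -29, -34]
  -37 vs larger child -8 at index 3, swap → [-1, -8, -4, -37, -26, -29, -34]
extract-max → returns -1:
  remove root -1; move last element -34 to root → [-34, -8, -4, -37, -26, -29]
  -34 vs larger child -4 at index 2, swap → [-4, -8, -34, -37, -26, -29]
  -34 vs only child -29 at index 5, swap → [-4, -8, -29, -37, -26, -34]
insert -6:
  append -6 at index 6 → [-4, -8, -29, -37, -26, -34, -6]
  -6 > parent -29 at index 2, swap → [-4, -8, -6, -37, -26, -34, -29]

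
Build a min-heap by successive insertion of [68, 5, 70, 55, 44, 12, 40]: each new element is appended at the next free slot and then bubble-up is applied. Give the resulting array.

Insert 68:
  append 68 at index 0 → [68] (no swap needed)
Insert 5:
  append 5 at index 1 → [68, 5]
  5 < parent 68 at index 0, swap → [5, 68]
Insert 70:
  append 70 at index 2 → [5, 68, 70] (no swap needed)
Insert 55:
  append 55 at index 3 → [5, 68, 70, 55]
  55 < parent 68 at index 1, swap → [5, 55, 70, 68]
Insert 44:
  append 44 at index 4 → [5, 55, 70, 68, 44]
  44 < parent 55 at index 1, swap → [5, 44, 70, 68, 55]
Insert 12:
  append 12 at index 5 → [5, 44, 70, 68, 55, 12]
  12 < parent 70 at index 2, swap → [5, 44, 12, 68, 55, 70]
Insert 40:
  append 40 at index 6 → [5, 44, 12, 68, 55, 70, 40] (no swap needed)

[5, 44, 12, 68, 55, 70, 40]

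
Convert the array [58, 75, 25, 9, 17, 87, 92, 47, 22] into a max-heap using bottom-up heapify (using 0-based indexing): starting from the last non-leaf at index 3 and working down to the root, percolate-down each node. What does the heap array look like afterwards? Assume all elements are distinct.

[92, 75, 87, 47, 17, 58, 25, 9, 22]

sift down from index 3:
  9 vs larger child 47 at index 7, swap → [58, 75, 25, 47, 17, 87, 92, 9, 22]
sift down from index 2:
  25 vs larger child 92 at index 6, swap → [58, 75, 92, 47, 17, 87, 25, 9, 22]
sift down from index 1: already satisfies heap property
sift down from index 0:
  58 vs larger child 92 at index 2, swap → [92, 75, 58, 47, 17, 87, 25, 9, 22]
  58 vs larger child 87 at index 5, swap → [92, 75, 87, 47, 17, 58, 25, 9, 22]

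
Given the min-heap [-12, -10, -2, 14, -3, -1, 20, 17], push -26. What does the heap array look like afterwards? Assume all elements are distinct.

append -26 at index 8 → [-12, -10, -2, 14, -3, -1, 20, 17, -26]
-26 < parent 14 at index 3, swap → [-12, -10, -2, -26, -3, -1, 20, 17, 14]
-26 < parent -10 at index 1, swap → [-12, -26, -2, -10, -3, -1, 20, 17, 14]
-26 < parent -12 at index 0, swap → [-26, -12, -2, -10, -3, -1, 20, 17, 14]

[-26, -12, -2, -10, -3, -1, 20, 17, 14]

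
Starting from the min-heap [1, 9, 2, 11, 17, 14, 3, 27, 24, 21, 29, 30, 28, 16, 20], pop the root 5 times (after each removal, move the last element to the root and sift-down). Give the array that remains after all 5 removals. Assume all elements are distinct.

extract-min #1 returns 1:
  remove root 1; move last element 20 to root → [20, 9, 2, 11, 17, 14, 3, 27, 24, 21, 29, 30, 28, 16]
  20 vs smaller child 2 at index 2, swap → [2, 9, 20, 11, 17, 14, 3, 27, 24, 21, 29, 30, 28, 16]
  20 vs smaller child 3 at index 6, swap → [2, 9, 3, 11, 17, 14, 20, 27, 24, 21, 29, 30, 28, 16]
  20 vs only child 16 at index 13, swap → [2, 9, 3, 11, 17, 14, 16, 27, 24, 21, 29, 30, 28, 20]
extract-min #2 returns 2:
  remove root 2; move last element 20 to root → [20, 9, 3, 11, 17, 14, 16, 27, 24, 21, 29, 30, 28]
  20 vs smaller child 3 at index 2, swap → [3, 9, 20, 11, 17, 14, 16, 27, 24, 21, 29, 30, 28]
  20 vs smaller child 14 at index 5, swap → [3, 9, 14, 11, 17, 20, 16, 27, 24, 21, 29, 30, 28]
extract-min #3 returns 3:
  remove root 3; move last element 28 to root → [28, 9, 14, 11, 17, 20, 16, 27, 24, 21, 29, 30]
  28 vs smaller child 9 at index 1, swap → [9, 28, 14, 11, 17, 20, 16, 27, 24, 21, 29, 30]
  28 vs smaller child 11 at index 3, swap → [9, 11, 14, 28, 17, 20, 16, 27, 24, 21, 29, 30]
  28 vs smaller child 24 at index 8, swap → [9, 11, 14, 24, 17, 20, 16, 27, 28, 21, 29, 30]
extract-min #4 returns 9:
  remove root 9; move last element 30 to root → [30, 11, 14, 24, 17, 20, 16, 27, 28, 21, 29]
  30 vs smaller child 11 at index 1, swap → [11, 30, 14, 24, 17, 20, 16, 27, 28, 21, 29]
  30 vs smaller child 17 at index 4, swap → [11, 17, 14, 24, 30, 20, 16, 27, 28, 21, 29]
  30 vs smaller child 21 at index 9, swap → [11, 17, 14, 24, 21, 20, 16, 27, 28, 30, 29]
extract-min #5 returns 11:
  remove root 11; move last element 29 to root → [29, 17, 14, 24, 21, 20, 16, 27, 28, 30]
  29 vs smaller child 14 at index 2, swap → [14, 17, 29, 24, 21, 20, 16, 27, 28, 30]
  29 vs smaller child 16 at index 6, swap → [14, 17, 16, 24, 21, 20, 29, 27, 28, 30]

[14, 17, 16, 24, 21, 20, 29, 27, 28, 30]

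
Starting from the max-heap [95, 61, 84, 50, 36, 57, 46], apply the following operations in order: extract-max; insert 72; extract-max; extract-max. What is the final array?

[61, 50, 57, 46, 36]

extract-max → returns 95:
  remove root 95; move last element 46 to root → [46, 61, 84, 50, 36, 57]
  46 vs larger child 84 at index 2, swap → [84, 61, 46, 50, 36, 57]
  46 vs only child 57 at index 5, swap → [84, 61, 57, 50, 36, 46]
insert 72:
  append 72 at index 6 → [84, 61, 57, 50, 36, 46, 72]
  72 > parent 57 at index 2, swap → [84, 61, 72, 50, 36, 46, 57]
extract-max → returns 84:
  remove root 84; move last element 57 to root → [57, 61, 72, 50, 36, 46]
  57 vs larger child 72 at index 2, swap → [72, 61, 57, 50, 36, 46]
extract-max → returns 72:
  remove root 72; move last element 46 to root → [46, 61, 57, 50, 36]
  46 vs larger child 61 at index 1, swap → [61, 46, 57, 50, 36]
  46 vs larger child 50 at index 3, swap → [61, 50, 57, 46, 36]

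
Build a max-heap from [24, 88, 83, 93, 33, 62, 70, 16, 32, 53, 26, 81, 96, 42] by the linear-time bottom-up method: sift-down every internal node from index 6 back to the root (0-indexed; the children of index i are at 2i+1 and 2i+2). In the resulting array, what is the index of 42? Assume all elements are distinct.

13

sift down from index 6: already satisfies heap property
sift down from index 5:
  62 vs larger child 96 at index 12, swap → [24, 88, 83, 93, 33, 96, 70, 16, 32, 53, 26, 81, 62, 42]
sift down from index 4:
  33 vs larger child 53 at index 9, swap → [24, 88, 83, 93, 53, 96, 70, 16, 32, 33, 26, 81, 62, 42]
sift down from index 3: already satisfies heap property
sift down from index 2:
  83 vs larger child 96 at index 5, swap → [24, 88, 96, 93, 53, 83, 70, 16, 32, 33, 26, 81, 62, 42]
sift down from index 1:
  88 vs larger child 93 at index 3, swap → [24, 93, 96, 88, 53, 83, 70, 16, 32, 33, 26, 81, 62, 42]
sift down from index 0:
  24 vs larger child 96 at index 2, swap → [96, 93, 24, 88, 53, 83, 70, 16, 32, 33, 26, 81, 62, 42]
  24 vs larger child 83 at index 5, swap → [96, 93, 83, 88, 53, 24, 70, 16, 32, 33, 26, 81, 62, 42]
  24 vs larger child 81 at index 11, swap → [96, 93, 83, 88, 53, 81, 70, 16, 32, 33, 26, 24, 62, 42]
resulting array: [96, 93, 83, 88, 53, 81, 70, 16, 32, 33, 26, 24, 62, 42]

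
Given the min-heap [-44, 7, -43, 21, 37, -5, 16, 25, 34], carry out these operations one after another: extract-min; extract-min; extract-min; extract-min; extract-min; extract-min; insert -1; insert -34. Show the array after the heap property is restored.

[-34, -1, 34, 37, 25]

extract-min → returns -44:
  remove root -44; move last element 34 to root → [34, 7, -43, 21, 37, -5, 16, 25]
  34 vs smaller child -43 at index 2, swap → [-43, 7, 34, 21, 37, -5, 16, 25]
  34 vs smaller child -5 at index 5, swap → [-43, 7, -5, 21, 37, 34, 16, 25]
extract-min → returns -43:
  remove root -43; move last element 25 to root → [25, 7, -5, 21, 37, 34, 16]
  25 vs smaller child -5 at index 2, swap → [-5, 7, 25, 21, 37, 34, 16]
  25 vs smaller child 16 at index 6, swap → [-5, 7, 16, 21, 37, 34, 25]
extract-min → returns -5:
  remove root -5; move last element 25 to root → [25, 7, 16, 21, 37, 34]
  25 vs smaller child 7 at index 1, swap → [7, 25, 16, 21, 37, 34]
  25 vs smaller child 21 at index 3, swap → [7, 21, 16, 25, 37, 34]
extract-min → returns 7:
  remove root 7; move last element 34 to root → [34, 21, 16, 25, 37]
  34 vs smaller child 16 at index 2, swap → [16, 21, 34, 25, 37]
extract-min → returns 16:
  remove root 16; move last element 37 to root → [37, 21, 34, 25]
  37 vs smaller child 21 at index 1, swap → [21, 37, 34, 25]
  37 vs only child 25 at index 3, swap → [21, 25, 34, 37]
extract-min → returns 21:
  remove root 21; move last element 37 to root → [37, 25, 34]
  37 vs smaller child 25 at index 1, swap → [25, 37, 34]
insert -1:
  append -1 at index 3 → [25, 37, 34, -1]
  -1 < parent 37 at index 1, swap → [25, -1, 34, 37]
  -1 < parent 25 at index 0, swap → [-1, 25, 34, 37]
insert -34:
  append -34 at index 4 → [-1, 25, 34, 37, -34]
  -34 < parent 25 at index 1, swap → [-1, -34, 34, 37, 25]
  -34 < parent -1 at index 0, swap → [-34, -1, 34, 37, 25]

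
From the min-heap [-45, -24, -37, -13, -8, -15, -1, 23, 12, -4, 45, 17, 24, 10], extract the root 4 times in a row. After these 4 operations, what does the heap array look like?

[-13, -8, -1, 12, -4, 10, 17, 23, 24, 45]

extract-min #1 returns -45:
  remove root -45; move last element 10 to root → [10, -24, -37, -13, -8, -15, -1, 23, 12, -4, 45, 17, 24]
  10 vs smaller child -37 at index 2, swap → [-37, -24, 10, -13, -8, -15, -1, 23, 12, -4, 45, 17, 24]
  10 vs smaller child -15 at index 5, swap → [-37, -24, -15, -13, -8, 10, -1, 23, 12, -4, 45, 17, 24]
extract-min #2 returns -37:
  remove root -37; move last element 24 to root → [24, -24, -15, -13, -8, 10, -1, 23, 12, -4, 45, 17]
  24 vs smaller child -24 at index 1, swap → [-24, 24, -15, -13, -8, 10, -1, 23, 12, -4, 45, 17]
  24 vs smaller child -13 at index 3, swap → [-24, -13, -15, 24, -8, 10, -1, 23, 12, -4, 45, 17]
  24 vs smaller child 12 at index 8, swap → [-24, -13, -15, 12, -8, 10, -1, 23, 24, -4, 45, 17]
extract-min #3 returns -24:
  remove root -24; move last element 17 to root → [17, -13, -15, 12, -8, 10, -1, 23, 24, -4, 45]
  17 vs smaller child -15 at index 2, swap → [-15, -13, 17, 12, -8, 10, -1, 23, 24, -4, 45]
  17 vs smaller child -1 at index 6, swap → [-15, -13, -1, 12, -8, 10, 17, 23, 24, -4, 45]
extract-min #4 returns -15:
  remove root -15; move last element 45 to root → [45, -13, -1, 12, -8, 10, 17, 23, 24, -4]
  45 vs smaller child -13 at index 1, swap → [-13, 45, -1, 12, -8, 10, 17, 23, 24, -4]
  45 vs smaller child -8 at index 4, swap → [-13, -8, -1, 12, 45, 10, 17, 23, 24, -4]
  45 vs only child -4 at index 9, swap → [-13, -8, -1, 12, -4, 10, 17, 23, 24, 45]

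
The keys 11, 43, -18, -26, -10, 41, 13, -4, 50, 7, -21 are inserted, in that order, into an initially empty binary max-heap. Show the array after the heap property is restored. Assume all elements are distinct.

[50, 43, 41, 11, 7, -18, 13, -26, -4, -10, -21]

Insert 11:
  append 11 at index 0 → [11] (no swap needed)
Insert 43:
  append 43 at index 1 → [11, 43]
  43 > parent 11 at index 0, swap → [43, 11]
Insert -18:
  append -18 at index 2 → [43, 11, -18] (no swap needed)
Insert -26:
  append -26 at index 3 → [43, 11, -18, -26] (no swap needed)
Insert -10:
  append -10 at index 4 → [43, 11, -18, -26, -10] (no swap needed)
Insert 41:
  append 41 at index 5 → [43, 11, -18, -26, -10, 41]
  41 > parent -18 at index 2, swap → [43, 11, 41, -26, -10, -18]
Insert 13:
  append 13 at index 6 → [43, 11, 41, -26, -10, -18, 13] (no swap needed)
Insert -4:
  append -4 at index 7 → [43, 11, 41, -26, -10, -18, 13, -4]
  -4 > parent -26 at index 3, swap → [43, 11, 41, -4, -10, -18, 13, -26]
Insert 50:
  append 50 at index 8 → [43, 11, 41, -4, -10, -18, 13, -26, 50]
  50 > parent -4 at index 3, swap → [43, 11, 41, 50, -10, -18, 13, -26, -4]
  50 > parent 11 at index 1, swap → [43, 50, 41, 11, -10, -18, 13, -26, -4]
  50 > parent 43 at index 0, swap → [50, 43, 41, 11, -10, -18, 13, -26, -4]
Insert 7:
  append 7 at index 9 → [50, 43, 41, 11, -10, -18, 13, -26, -4, 7]
  7 > parent -10 at index 4, swap → [50, 43, 41, 11, 7, -18, 13, -26, -4, -10]
Insert -21:
  append -21 at index 10 → [50, 43, 41, 11, 7, -18, 13, -26, -4, -10, -21] (no swap needed)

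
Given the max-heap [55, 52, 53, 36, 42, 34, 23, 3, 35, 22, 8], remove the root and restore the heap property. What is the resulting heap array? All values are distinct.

[53, 52, 34, 36, 42, 8, 23, 3, 35, 22]

remove root 55; move last element 8 to root → [8, 52, 53, 36, 42, 34, 23, 3, 35, 22]
8 vs larger child 53 at index 2, swap → [53, 52, 8, 36, 42, 34, 23, 3, 35, 22]
8 vs larger child 34 at index 5, swap → [53, 52, 34, 36, 42, 8, 23, 3, 35, 22]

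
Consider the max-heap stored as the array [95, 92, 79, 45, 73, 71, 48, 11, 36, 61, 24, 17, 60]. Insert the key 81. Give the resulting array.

[95, 92, 81, 45, 73, 71, 79, 11, 36, 61, 24, 17, 60, 48]

append 81 at index 13 → [95, 92, 79, 45, 73, 71, 48, 11, 36, 61, 24, 17, 60, 81]
81 > parent 48 at index 6, swap → [95, 92, 79, 45, 73, 71, 81, 11, 36, 61, 24, 17, 60, 48]
81 > parent 79 at index 2, swap → [95, 92, 81, 45, 73, 71, 79, 11, 36, 61, 24, 17, 60, 48]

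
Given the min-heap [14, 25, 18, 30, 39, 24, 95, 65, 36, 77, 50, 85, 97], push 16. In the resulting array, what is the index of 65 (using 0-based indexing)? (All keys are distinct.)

append 16 at index 13 → [14, 25, 18, 30, 39, 24, 95, 65, 36, 77, 50, 85, 97, 16]
16 < parent 95 at index 6, swap → [14, 25, 18, 30, 39, 24, 16, 65, 36, 77, 50, 85, 97, 95]
16 < parent 18 at index 2, swap → [14, 25, 16, 30, 39, 24, 18, 65, 36, 77, 50, 85, 97, 95]
resulting array: [14, 25, 16, 30, 39, 24, 18, 65, 36, 77, 50, 85, 97, 95]

7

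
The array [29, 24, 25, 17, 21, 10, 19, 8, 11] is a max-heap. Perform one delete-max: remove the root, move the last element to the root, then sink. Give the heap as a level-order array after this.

[25, 24, 19, 17, 21, 10, 11, 8]

remove root 29; move last element 11 to root → [11, 24, 25, 17, 21, 10, 19, 8]
11 vs larger child 25 at index 2, swap → [25, 24, 11, 17, 21, 10, 19, 8]
11 vs larger child 19 at index 6, swap → [25, 24, 19, 17, 21, 10, 11, 8]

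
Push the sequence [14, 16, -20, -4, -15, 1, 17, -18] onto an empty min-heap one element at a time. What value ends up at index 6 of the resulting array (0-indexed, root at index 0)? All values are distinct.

Insert 14:
  append 14 at index 0 → [14] (no swap needed)
Insert 16:
  append 16 at index 1 → [14, 16] (no swap needed)
Insert -20:
  append -20 at index 2 → [14, 16, -20]
  -20 < parent 14 at index 0, swap → [-20, 16, 14]
Insert -4:
  append -4 at index 3 → [-20, 16, 14, -4]
  -4 < parent 16 at index 1, swap → [-20, -4, 14, 16]
Insert -15:
  append -15 at index 4 → [-20, -4, 14, 16, -15]
  -15 < parent -4 at index 1, swap → [-20, -15, 14, 16, -4]
Insert 1:
  append 1 at index 5 → [-20, -15, 14, 16, -4, 1]
  1 < parent 14 at index 2, swap → [-20, -15, 1, 16, -4, 14]
Insert 17:
  append 17 at index 6 → [-20, -15, 1, 16, -4, 14, 17] (no swap needed)
Insert -18:
  append -18 at index 7 → [-20, -15, 1, 16, -4, 14, 17, -18]
  -18 < parent 16 at index 3, swap → [-20, -15, 1, -18, -4, 14, 17, 16]
  -18 < parent -15 at index 1, swap → [-20, -18, 1, -15, -4, 14, 17, 16]
resulting array: [-20, -18, 1, -15, -4, 14, 17, 16]

17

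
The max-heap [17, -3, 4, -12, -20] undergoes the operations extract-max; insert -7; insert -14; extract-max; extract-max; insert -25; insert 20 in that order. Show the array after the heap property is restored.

[20, -12, -7, -20, -25, -14]

extract-max → returns 17:
  remove root 17; move last element -20 to root → [-20, -3, 4, -12]
  -20 vs larger child 4 at index 2, swap → [4, -3, -20, -12]
insert -7:
  append -7 at index 4 → [4, -3, -20, -12, -7] (no swap needed)
insert -14:
  append -14 at index 5 → [4, -3, -20, -12, -7, -14]
  -14 > parent -20 at index 2, swap → [4, -3, -14, -12, -7, -20]
extract-max → returns 4:
  remove root 4; move last element -20 to root → [-20, -3, -14, -12, -7]
  -20 vs larger child -3 at index 1, swap → [-3, -20, -14, -12, -7]
  -20 vs larger child -7 at index 4, swap → [-3, -7, -14, -12, -20]
extract-max → returns -3:
  remove root -3; move last element -20 to root → [-20, -7, -14, -12]
  -20 vs larger child -7 at index 1, swap → [-7, -20, -14, -12]
  -20 vs only child -12 at index 3, swap → [-7, -12, -14, -20]
insert -25:
  append -25 at index 4 → [-7, -12, -14, -20, -25] (no swap needed)
insert 20:
  append 20 at index 5 → [-7, -12, -14, -20, -25, 20]
  20 > parent -14 at index 2, swap → [-7, -12, 20, -20, -25, -14]
  20 > parent -7 at index 0, swap → [20, -12, -7, -20, -25, -14]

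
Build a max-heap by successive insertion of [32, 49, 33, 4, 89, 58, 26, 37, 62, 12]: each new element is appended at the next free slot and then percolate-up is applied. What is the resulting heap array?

[89, 62, 58, 49, 32, 33, 26, 4, 37, 12]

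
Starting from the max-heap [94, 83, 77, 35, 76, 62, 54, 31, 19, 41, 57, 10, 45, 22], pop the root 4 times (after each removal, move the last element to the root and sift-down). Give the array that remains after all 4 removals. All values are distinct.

extract-max #1 returns 94:
  remove root 94; move last element 22 to root → [22, 83, 77, 35, 76, 62, 54, 31, 19, 41, 57, 10, 45]
  22 vs larger child 83 at index 1, swap → [83, 22, 77, 35, 76, 62, 54, 31, 19, 41, 57, 10, 45]
  22 vs larger child 76 at index 4, swap → [83, 76, 77, 35, 22, 62, 54, 31, 19, 41, 57, 10, 45]
  22 vs larger child 57 at index 10, swap → [83, 76, 77, 35, 57, 62, 54, 31, 19, 41, 22, 10, 45]
extract-max #2 returns 83:
  remove root 83; move last element 45 to root → [45, 76, 77, 35, 57, 62, 54, 31, 19, 41, 22, 10]
  45 vs larger child 77 at index 2, swap → [77, 76, 45, 35, 57, 62, 54, 31, 19, 41, 22, 10]
  45 vs larger child 62 at index 5, swap → [77, 76, 62, 35, 57, 45, 54, 31, 19, 41, 22, 10]
extract-max #3 returns 77:
  remove root 77; move last element 10 to root → [10, 76, 62, 35, 57, 45, 54, 31, 19, 41, 22]
  10 vs larger child 76 at index 1, swap → [76, 10, 62, 35, 57, 45, 54, 31, 19, 41, 22]
  10 vs larger child 57 at index 4, swap → [76, 57, 62, 35, 10, 45, 54, 31, 19, 41, 22]
  10 vs larger child 41 at index 9, swap → [76, 57, 62, 35, 41, 45, 54, 31, 19, 10, 22]
extract-max #4 returns 76:
  remove root 76; move last element 22 to root → [22, 57, 62, 35, 41, 45, 54, 31, 19, 10]
  22 vs larger child 62 at index 2, swap → [62, 57, 22, 35, 41, 45, 54, 31, 19, 10]
  22 vs larger child 54 at index 6, swap → [62, 57, 54, 35, 41, 45, 22, 31, 19, 10]

[62, 57, 54, 35, 41, 45, 22, 31, 19, 10]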